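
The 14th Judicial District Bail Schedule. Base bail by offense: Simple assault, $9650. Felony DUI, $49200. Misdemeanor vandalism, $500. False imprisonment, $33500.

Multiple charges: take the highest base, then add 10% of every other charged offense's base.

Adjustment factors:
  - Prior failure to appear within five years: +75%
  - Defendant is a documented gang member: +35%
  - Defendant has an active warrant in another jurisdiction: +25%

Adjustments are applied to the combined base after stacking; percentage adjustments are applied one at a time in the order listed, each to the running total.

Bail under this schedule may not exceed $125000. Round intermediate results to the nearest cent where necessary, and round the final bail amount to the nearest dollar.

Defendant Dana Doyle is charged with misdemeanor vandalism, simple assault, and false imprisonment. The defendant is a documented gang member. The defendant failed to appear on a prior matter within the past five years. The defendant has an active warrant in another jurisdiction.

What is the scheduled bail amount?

$101927

Base amounts from the schedule: misdemeanor vandalism $500; simple assault $9650; false imprisonment $33500.
Stacking rule: highest base plus 10% of each additional charge. Highest is false imprisonment at $33500. Additional: $500 × 10% = $50; $9650 × 10% = $965. Combined base = $33500 + $1015 = $34515.
Prior failure to appear within five years (+75%): $34515 × 1.75 = $60401.25.
Defendant is a documented gang member (+35%): $60401.25 × 1.35 = $81541.69.
Defendant has an active warrant in another jurisdiction (+25%): $81541.69 × 1.25 = $101927.11.
$101927.11 is within the $125000 maximum.
Rounded to the nearest dollar: $101927.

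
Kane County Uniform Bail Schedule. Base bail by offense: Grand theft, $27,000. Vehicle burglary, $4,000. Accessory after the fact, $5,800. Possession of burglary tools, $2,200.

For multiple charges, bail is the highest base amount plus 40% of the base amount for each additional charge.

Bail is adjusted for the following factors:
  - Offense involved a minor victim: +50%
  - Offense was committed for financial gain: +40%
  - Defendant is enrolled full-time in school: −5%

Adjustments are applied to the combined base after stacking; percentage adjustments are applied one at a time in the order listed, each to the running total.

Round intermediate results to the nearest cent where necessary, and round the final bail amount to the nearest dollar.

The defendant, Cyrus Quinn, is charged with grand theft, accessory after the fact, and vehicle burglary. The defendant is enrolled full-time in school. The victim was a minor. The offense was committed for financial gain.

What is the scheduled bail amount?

$61,685

Base amounts from the schedule: grand theft $27,000; accessory after the fact $5,800; vehicle burglary $4,000.
Stacking rule: highest base plus 40% of each additional charge. Highest is grand theft at $27,000. Additional: $5,800 × 40% = $2,320; $4,000 × 40% = $1,600. Combined base = $27,000 + $3,920 = $30,920.
Offense involved a minor victim (+50%): $30,920 × 1.5 = $46,380.
Offense was committed for financial gain (+40%): $46,380 × 1.4 = $64,932.
Defendant is enrolled full-time in school (−5%): $64,932 × 0.95 = $61,685.40.
Rounded to the nearest dollar: $61,685.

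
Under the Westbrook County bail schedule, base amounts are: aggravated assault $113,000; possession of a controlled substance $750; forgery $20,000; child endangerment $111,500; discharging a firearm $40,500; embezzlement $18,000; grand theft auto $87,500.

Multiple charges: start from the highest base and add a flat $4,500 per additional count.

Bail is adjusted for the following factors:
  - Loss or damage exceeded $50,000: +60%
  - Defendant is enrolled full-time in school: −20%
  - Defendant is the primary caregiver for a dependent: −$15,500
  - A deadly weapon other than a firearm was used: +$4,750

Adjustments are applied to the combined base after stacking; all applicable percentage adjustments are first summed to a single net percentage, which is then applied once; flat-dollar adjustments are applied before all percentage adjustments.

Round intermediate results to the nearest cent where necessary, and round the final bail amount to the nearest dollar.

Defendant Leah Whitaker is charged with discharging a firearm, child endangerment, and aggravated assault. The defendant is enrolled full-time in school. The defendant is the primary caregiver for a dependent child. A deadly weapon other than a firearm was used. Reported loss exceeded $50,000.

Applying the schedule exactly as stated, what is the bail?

Base amounts from the schedule: discharging a firearm $40,500; child endangerment $111,500; aggravated assault $113,000.
Stacking rule: highest base plus $4,500 per additional charge. Highest is aggravated assault at $113,000; 2 additional charges → +$9,000. Combined base = $122,000.
Defendant is the primary caregiver for a dependent (−$15,500 flat): $122,000 − $15,500 = $106,500.
A deadly weapon other than a firearm was used (+$4,750 flat): $106,500 + $4,750 = $111,250.
Net percentage adjustment: +60% −20% = +40%. $111,250 × 1.4 = $155,750.

$155,750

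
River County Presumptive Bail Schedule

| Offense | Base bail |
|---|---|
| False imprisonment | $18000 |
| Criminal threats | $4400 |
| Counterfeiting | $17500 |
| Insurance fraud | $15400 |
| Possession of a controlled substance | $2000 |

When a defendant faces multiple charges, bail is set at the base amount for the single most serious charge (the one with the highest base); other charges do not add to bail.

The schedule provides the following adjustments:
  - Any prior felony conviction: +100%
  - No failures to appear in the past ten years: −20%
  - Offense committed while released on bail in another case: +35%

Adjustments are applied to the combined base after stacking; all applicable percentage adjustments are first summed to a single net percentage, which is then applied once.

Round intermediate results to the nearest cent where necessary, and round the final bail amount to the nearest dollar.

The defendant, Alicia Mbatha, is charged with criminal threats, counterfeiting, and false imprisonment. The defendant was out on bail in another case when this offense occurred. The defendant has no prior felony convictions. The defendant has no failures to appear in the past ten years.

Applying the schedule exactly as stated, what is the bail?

Base amounts from the schedule: criminal threats $4400; counterfeiting $17500; false imprisonment $18000.
Stacking rule: use the highest base only. Highest is false imprisonment at $18000. Combined base = $18000.
Net percentage adjustment: −20% +35% = +15%. $18000 × 1.15 = $20700.

$20700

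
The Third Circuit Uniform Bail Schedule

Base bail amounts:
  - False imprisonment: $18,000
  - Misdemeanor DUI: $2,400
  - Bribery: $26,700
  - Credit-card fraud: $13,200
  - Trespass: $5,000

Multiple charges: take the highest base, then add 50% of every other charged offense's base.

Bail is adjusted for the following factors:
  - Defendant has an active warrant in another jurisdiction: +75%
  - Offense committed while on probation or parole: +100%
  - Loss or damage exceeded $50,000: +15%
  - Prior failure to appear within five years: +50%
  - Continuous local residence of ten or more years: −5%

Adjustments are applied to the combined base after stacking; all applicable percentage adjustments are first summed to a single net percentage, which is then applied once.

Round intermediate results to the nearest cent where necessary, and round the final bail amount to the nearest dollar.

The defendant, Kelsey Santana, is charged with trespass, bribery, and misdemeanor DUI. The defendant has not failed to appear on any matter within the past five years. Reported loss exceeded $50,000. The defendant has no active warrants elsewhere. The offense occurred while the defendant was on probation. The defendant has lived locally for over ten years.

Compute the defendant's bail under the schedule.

Base amounts from the schedule: trespass $5,000; bribery $26,700; misdemeanor DUI $2,400.
Stacking rule: highest base plus 50% of each additional charge. Highest is bribery at $26,700. Additional: $5,000 × 50% = $2,500; $2,400 × 50% = $1,200. Combined base = $26,700 + $3,700 = $30,400.
Net percentage adjustment: +100% +15% −5% = +110%. $30,400 × 2.1 = $63,840.

$63,840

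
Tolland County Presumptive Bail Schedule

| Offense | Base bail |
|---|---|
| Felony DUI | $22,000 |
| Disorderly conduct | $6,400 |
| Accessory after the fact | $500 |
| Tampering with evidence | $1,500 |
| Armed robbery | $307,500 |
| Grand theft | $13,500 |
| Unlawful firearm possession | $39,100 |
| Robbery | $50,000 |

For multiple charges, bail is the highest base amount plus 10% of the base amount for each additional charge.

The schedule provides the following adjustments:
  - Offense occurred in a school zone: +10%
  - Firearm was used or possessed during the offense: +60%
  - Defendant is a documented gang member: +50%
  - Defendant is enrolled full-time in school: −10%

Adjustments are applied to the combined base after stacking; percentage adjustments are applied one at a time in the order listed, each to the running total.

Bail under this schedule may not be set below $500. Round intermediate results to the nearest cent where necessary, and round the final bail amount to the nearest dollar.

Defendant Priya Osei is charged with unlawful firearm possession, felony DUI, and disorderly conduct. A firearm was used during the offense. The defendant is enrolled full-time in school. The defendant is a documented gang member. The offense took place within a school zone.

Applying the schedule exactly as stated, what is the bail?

Base amounts from the schedule: unlawful firearm possession $39,100; felony DUI $22,000; disorderly conduct $6,400.
Stacking rule: highest base plus 10% of each additional charge. Highest is unlawful firearm possession at $39,100. Additional: $22,000 × 10% = $2,200; $6,400 × 10% = $640. Combined base = $39,100 + $2,840 = $41,940.
Offense occurred in a school zone (+10%): $41,940 × 1.1 = $46,134.
Firearm was used or possessed during the offense (+60%): $46,134 × 1.6 = $73,814.40.
Defendant is a documented gang member (+50%): $73,814.40 × 1.5 = $110,721.60.
Defendant is enrolled full-time in school (−10%): $110,721.60 × 0.9 = $99,649.44.
$99,649.44 is at or above the $500 minimum.
Rounded to the nearest dollar: $99,649.

$99,649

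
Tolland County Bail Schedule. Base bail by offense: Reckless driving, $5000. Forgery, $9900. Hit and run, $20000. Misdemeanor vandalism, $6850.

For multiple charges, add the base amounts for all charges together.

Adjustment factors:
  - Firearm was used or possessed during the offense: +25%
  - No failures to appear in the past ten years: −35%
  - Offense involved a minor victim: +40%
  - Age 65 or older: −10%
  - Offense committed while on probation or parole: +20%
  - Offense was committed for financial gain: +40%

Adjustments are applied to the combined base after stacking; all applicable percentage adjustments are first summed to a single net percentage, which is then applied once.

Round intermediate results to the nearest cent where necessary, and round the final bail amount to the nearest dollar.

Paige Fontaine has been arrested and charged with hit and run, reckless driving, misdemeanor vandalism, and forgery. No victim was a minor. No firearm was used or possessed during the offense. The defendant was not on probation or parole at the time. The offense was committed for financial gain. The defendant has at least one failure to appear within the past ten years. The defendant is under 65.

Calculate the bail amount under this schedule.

Base amounts from the schedule: hit and run $20000; reckless driving $5000; misdemeanor vandalism $6850; forgery $9900.
Stacking rule: sum of all bases. $20000 + $5000 + $6850 + $9900 = $41750.
Offense was committed for financial gain (+40%): $41750 × 1.4 = $58450.

$58450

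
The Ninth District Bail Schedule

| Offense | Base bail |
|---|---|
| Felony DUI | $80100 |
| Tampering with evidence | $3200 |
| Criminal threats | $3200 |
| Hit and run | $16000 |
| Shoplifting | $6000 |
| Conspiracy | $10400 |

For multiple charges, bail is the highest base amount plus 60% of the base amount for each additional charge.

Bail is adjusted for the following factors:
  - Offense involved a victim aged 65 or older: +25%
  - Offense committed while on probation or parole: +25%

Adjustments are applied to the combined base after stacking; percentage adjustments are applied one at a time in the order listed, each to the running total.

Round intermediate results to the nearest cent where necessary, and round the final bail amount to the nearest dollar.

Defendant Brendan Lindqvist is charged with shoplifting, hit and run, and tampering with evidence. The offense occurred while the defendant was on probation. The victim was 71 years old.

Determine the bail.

Base amounts from the schedule: shoplifting $6000; hit and run $16000; tampering with evidence $3200.
Stacking rule: highest base plus 60% of each additional charge. Highest is hit and run at $16000. Additional: $6000 × 60% = $3600; $3200 × 60% = $1920. Combined base = $16000 + $5520 = $21520.
Offense involved a victim aged 65 or older (+25%): $21520 × 1.25 = $26900.
Offense committed while on probation or parole (+25%): $26900 × 1.25 = $33625.

$33625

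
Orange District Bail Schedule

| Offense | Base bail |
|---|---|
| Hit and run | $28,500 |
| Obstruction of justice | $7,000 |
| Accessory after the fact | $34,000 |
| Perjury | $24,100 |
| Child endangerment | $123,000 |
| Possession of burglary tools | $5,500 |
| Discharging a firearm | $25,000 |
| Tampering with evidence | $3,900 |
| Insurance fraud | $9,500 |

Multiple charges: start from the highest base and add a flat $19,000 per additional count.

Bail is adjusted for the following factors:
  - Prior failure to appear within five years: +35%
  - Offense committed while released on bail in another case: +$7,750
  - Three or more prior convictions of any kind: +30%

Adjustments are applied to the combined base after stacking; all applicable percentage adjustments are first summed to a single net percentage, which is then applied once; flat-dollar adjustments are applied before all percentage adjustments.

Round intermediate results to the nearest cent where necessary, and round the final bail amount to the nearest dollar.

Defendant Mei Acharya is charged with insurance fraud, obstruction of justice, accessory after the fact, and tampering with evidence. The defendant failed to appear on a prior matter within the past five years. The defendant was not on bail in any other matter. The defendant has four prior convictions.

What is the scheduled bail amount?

Base amounts from the schedule: insurance fraud $9,500; obstruction of justice $7,000; accessory after the fact $34,000; tampering with evidence $3,900.
Stacking rule: highest base plus $19,000 per additional charge. Highest is accessory after the fact at $34,000; 3 additional charges → +$57,000. Combined base = $91,000.
Net percentage adjustment: +35% +30% = +65%. $91,000 × 1.65 = $150,150.

$150,150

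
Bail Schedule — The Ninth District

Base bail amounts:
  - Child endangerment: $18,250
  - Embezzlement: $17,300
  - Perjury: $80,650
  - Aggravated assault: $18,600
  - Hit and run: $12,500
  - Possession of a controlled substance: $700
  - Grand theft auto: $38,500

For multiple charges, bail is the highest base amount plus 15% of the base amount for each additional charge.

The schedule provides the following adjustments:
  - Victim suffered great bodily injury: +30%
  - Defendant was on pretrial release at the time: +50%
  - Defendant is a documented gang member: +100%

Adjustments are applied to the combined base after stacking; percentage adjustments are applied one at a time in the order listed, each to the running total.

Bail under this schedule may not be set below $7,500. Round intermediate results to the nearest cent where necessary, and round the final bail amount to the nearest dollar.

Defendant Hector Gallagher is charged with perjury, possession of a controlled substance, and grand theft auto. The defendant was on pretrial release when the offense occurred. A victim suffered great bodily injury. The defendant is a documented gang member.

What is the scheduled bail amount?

Base amounts from the schedule: perjury $80,650; possession of a controlled substance $700; grand theft auto $38,500.
Stacking rule: highest base plus 15% of each additional charge. Highest is perjury at $80,650. Additional: $700 × 15% = $105; $38,500 × 15% = $5,775. Combined base = $80,650 + $5,880 = $86,530.
Victim suffered great bodily injury (+30%): $86,530 × 1.3 = $112,489.
Defendant was on pretrial release at the time (+50%): $112,489 × 1.5 = $168,733.50.
Defendant is a documented gang member (+100%): $168,733.50 × 2 = $337,467.
$337,467 is at or above the $7,500 minimum.

$337,467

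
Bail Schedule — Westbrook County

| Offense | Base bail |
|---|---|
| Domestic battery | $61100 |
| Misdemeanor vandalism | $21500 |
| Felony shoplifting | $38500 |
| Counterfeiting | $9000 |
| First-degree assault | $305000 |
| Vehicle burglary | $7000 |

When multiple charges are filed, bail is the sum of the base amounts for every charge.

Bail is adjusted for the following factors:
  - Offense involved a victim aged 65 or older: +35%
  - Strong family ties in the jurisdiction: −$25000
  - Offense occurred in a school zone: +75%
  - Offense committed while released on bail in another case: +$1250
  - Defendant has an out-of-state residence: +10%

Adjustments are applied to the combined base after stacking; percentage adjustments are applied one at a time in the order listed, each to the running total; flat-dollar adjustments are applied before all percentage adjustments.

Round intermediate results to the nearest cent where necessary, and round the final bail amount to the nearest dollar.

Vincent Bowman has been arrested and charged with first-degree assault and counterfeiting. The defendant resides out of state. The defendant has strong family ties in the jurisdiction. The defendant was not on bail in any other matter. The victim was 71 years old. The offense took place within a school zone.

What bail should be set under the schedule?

$751039

Base amounts from the schedule: first-degree assault $305000; counterfeiting $9000.
Stacking rule: sum of all bases. $305000 + $9000 = $314000.
Strong family ties in the jurisdiction (−$25000 flat): $314000 − $25000 = $289000.
Offense involved a victim aged 65 or older (+35%): $289000 × 1.35 = $390150.
Offense occurred in a school zone (+75%): $390150 × 1.75 = $682762.50.
Defendant has an out-of-state residence (+10%): $682762.50 × 1.1 = $751038.75.
Rounded to the nearest dollar: $751039.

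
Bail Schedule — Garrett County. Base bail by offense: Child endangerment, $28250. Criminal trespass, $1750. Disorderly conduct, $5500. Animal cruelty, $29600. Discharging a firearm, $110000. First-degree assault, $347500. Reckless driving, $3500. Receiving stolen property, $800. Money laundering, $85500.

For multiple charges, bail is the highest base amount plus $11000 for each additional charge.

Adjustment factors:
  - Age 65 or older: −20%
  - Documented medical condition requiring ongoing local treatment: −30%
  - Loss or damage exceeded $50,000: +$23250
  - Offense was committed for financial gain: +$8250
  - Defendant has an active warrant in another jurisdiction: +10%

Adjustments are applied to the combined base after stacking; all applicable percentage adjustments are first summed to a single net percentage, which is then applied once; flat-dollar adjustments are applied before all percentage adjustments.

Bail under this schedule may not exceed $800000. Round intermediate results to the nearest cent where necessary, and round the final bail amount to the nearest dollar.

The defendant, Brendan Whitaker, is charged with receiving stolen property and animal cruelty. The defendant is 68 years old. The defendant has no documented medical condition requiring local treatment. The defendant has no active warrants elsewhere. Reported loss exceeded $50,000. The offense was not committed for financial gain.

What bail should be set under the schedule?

$51080

Base amounts from the schedule: receiving stolen property $800; animal cruelty $29600.
Stacking rule: highest base plus $11000 per additional charge. Highest is animal cruelty at $29600; 1 additional charge → +$11000. Combined base = $40600.
Loss or damage exceeded $50,000 (+$23250 flat): $40600 + $23250 = $63850.
Age 65 or older (−20%): $63850 × 0.8 = $51080.
$51080 is within the $800000 maximum.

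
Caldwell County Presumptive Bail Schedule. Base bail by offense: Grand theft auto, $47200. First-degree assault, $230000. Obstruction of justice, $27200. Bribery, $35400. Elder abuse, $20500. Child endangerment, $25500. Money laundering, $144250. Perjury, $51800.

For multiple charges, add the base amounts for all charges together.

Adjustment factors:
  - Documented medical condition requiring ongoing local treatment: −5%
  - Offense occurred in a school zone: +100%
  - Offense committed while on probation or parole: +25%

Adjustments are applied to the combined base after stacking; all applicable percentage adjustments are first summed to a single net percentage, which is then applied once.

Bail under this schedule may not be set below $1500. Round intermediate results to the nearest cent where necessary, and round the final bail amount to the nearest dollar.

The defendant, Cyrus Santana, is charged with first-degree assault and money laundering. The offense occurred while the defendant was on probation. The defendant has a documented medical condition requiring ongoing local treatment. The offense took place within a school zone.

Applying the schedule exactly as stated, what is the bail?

$823350

Base amounts from the schedule: first-degree assault $230000; money laundering $144250.
Stacking rule: sum of all bases. $230000 + $144250 = $374250.
Net percentage adjustment: −5% +100% +25% = +120%. $374250 × 2.2 = $823350.
$823350 is at or above the $1500 minimum.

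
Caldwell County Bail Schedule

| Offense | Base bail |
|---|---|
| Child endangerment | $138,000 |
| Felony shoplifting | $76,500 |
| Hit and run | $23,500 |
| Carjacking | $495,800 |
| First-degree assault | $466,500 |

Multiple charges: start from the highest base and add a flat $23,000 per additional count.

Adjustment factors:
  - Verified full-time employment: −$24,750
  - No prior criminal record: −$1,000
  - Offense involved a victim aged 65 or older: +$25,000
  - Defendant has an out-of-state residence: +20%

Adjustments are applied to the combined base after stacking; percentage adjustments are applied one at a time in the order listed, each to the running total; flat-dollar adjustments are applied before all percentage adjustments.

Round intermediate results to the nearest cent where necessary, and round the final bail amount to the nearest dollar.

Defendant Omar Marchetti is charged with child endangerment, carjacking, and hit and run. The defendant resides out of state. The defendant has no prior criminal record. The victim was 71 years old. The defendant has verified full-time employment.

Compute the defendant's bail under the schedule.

$649,260

Base amounts from the schedule: child endangerment $138,000; carjacking $495,800; hit and run $23,500.
Stacking rule: highest base plus $23,000 per additional charge. Highest is carjacking at $495,800; 2 additional charges → +$46,000. Combined base = $541,800.
Verified full-time employment (−$24,750 flat): $541,800 − $24,750 = $517,050.
No prior criminal record (−$1,000 flat): $517,050 − $1,000 = $516,050.
Offense involved a victim aged 65 or older (+$25,000 flat): $516,050 + $25,000 = $541,050.
Defendant has an out-of-state residence (+20%): $541,050 × 1.2 = $649,260.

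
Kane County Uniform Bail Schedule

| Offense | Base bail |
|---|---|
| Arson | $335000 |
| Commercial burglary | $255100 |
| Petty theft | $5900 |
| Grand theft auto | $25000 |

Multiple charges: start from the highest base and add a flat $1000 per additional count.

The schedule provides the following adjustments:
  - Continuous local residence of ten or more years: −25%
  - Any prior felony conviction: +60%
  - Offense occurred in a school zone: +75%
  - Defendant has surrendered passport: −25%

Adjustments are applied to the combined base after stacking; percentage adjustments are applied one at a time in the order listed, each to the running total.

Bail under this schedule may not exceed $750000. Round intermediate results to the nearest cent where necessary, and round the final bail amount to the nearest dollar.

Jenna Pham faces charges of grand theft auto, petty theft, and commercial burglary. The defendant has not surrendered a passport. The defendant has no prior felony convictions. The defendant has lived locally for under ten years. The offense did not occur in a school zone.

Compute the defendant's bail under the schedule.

$257100

Base amounts from the schedule: grand theft auto $25000; petty theft $5900; commercial burglary $255100.
Stacking rule: highest base plus $1000 per additional charge. Highest is commercial burglary at $255100; 2 additional charges → +$2000. Combined base = $257100.
No adjustment factors apply to this defendant.
$257100 is within the $750000 maximum.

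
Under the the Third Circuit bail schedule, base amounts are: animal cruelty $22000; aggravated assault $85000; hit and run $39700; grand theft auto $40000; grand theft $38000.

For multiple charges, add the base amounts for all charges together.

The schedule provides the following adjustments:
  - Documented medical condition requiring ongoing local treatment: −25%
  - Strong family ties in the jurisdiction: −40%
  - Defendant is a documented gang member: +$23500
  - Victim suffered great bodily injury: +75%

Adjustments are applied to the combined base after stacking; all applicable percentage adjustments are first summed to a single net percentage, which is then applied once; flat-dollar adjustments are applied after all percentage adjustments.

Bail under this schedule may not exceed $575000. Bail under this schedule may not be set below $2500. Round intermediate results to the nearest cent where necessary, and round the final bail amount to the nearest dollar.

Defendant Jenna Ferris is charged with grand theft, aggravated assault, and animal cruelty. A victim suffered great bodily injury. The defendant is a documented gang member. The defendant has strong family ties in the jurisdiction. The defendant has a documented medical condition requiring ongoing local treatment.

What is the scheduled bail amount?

$183000

Base amounts from the schedule: grand theft $38000; aggravated assault $85000; animal cruelty $22000.
Stacking rule: sum of all bases. $38000 + $85000 + $22000 = $145000.
Net percentage adjustment: −25% −40% +75% = +10%. $145000 × 1.1 = $159500.
Defendant is a documented gang member (+$23500 flat): $159500 + $23500 = $183000.
$183000 is within the $575000 maximum.
$183000 is at or above the $2500 minimum.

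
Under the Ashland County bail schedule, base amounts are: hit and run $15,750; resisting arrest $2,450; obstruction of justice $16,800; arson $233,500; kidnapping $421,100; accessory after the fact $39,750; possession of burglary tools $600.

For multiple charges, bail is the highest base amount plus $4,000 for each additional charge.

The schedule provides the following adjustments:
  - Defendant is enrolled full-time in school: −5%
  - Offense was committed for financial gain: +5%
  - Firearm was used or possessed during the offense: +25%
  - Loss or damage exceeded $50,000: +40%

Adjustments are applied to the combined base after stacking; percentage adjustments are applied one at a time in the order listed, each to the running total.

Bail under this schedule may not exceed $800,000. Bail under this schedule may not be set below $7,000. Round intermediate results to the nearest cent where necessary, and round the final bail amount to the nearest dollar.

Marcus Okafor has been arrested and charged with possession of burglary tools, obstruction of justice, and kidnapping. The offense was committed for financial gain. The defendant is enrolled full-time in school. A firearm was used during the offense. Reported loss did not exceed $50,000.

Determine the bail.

$535,034

Base amounts from the schedule: possession of burglary tools $600; obstruction of justice $16,800; kidnapping $421,100.
Stacking rule: highest base plus $4,000 per additional charge. Highest is kidnapping at $421,100; 2 additional charges → +$8,000. Combined base = $429,100.
Defendant is enrolled full-time in school (−5%): $429,100 × 0.95 = $407,645.
Offense was committed for financial gain (+5%): $407,645 × 1.05 = $428,027.25.
Firearm was used or possessed during the offense (+25%): $428,027.25 × 1.25 = $535,034.06.
$535,034.06 is within the $800,000 maximum.
$535,034.06 is at or above the $7,000 minimum.
Rounded to the nearest dollar: $535,034.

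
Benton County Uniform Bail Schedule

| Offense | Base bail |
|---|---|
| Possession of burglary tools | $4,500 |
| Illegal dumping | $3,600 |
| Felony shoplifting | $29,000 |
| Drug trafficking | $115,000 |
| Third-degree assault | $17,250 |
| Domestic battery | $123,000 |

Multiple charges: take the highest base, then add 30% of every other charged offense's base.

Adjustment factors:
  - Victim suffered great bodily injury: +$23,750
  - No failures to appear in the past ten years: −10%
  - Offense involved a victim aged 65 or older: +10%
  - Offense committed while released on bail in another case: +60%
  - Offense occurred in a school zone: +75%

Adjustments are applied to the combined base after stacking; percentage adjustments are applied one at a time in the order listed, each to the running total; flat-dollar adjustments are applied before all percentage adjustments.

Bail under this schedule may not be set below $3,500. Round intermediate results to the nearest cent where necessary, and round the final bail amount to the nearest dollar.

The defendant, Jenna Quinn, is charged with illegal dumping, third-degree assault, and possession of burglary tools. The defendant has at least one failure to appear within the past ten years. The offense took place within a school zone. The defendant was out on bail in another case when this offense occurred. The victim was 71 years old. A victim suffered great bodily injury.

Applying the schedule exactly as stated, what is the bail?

$133,764

Base amounts from the schedule: illegal dumping $3,600; third-degree assault $17,250; possession of burglary tools $4,500.
Stacking rule: highest base plus 30% of each additional charge. Highest is third-degree assault at $17,250. Additional: $3,600 × 30% = $1,080; $4,500 × 30% = $1,350. Combined base = $17,250 + $2,430 = $19,680.
Victim suffered great bodily injury (+$23,750 flat): $19,680 + $23,750 = $43,430.
Offense involved a victim aged 65 or older (+10%): $43,430 × 1.1 = $47,773.
Offense committed while released on bail in another case (+60%): $47,773 × 1.6 = $76,436.80.
Offense occurred in a school zone (+75%): $76,436.80 × 1.75 = $133,764.40.
$133,764.40 is at or above the $3,500 minimum.
Rounded to the nearest dollar: $133,764.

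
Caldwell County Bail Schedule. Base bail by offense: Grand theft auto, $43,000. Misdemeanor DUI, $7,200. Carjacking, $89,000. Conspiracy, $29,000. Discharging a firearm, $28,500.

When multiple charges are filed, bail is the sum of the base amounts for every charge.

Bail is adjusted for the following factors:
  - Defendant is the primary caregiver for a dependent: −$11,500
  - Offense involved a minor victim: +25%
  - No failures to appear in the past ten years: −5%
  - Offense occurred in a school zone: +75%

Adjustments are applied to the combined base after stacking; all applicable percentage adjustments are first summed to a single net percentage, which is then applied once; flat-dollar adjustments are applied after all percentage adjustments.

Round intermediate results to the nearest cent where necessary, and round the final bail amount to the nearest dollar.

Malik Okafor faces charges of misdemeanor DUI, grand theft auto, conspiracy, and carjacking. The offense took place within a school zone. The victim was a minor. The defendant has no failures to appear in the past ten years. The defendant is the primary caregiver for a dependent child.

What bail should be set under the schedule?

$316,490

Base amounts from the schedule: misdemeanor DUI $7,200; grand theft auto $43,000; conspiracy $29,000; carjacking $89,000.
Stacking rule: sum of all bases. $7,200 + $43,000 + $29,000 + $89,000 = $168,200.
Net percentage adjustment: +25% −5% +75% = +95%. $168,200 × 1.95 = $327,990.
Defendant is the primary caregiver for a dependent (−$11,500 flat): $327,990 − $11,500 = $316,490.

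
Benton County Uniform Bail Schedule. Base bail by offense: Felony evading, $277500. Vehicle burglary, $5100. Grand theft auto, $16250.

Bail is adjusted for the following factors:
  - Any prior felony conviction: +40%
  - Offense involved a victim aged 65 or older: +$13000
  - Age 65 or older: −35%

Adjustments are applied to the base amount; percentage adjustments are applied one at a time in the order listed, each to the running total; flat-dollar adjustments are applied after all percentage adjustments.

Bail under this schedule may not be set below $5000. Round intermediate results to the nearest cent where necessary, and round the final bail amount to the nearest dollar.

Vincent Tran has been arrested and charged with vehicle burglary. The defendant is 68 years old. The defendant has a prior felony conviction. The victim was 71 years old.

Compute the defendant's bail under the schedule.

$17641

Base amounts from the schedule: vehicle burglary $5100.
Single charge. Combined base = $5100.
Any prior felony conviction (+40%): $5100 × 1.4 = $7140.
Age 65 or older (−35%): $7140 × 0.65 = $4641.
Offense involved a victim aged 65 or older (+$13000 flat): $4641 + $13000 = $17641.
$17641 is at or above the $5000 minimum.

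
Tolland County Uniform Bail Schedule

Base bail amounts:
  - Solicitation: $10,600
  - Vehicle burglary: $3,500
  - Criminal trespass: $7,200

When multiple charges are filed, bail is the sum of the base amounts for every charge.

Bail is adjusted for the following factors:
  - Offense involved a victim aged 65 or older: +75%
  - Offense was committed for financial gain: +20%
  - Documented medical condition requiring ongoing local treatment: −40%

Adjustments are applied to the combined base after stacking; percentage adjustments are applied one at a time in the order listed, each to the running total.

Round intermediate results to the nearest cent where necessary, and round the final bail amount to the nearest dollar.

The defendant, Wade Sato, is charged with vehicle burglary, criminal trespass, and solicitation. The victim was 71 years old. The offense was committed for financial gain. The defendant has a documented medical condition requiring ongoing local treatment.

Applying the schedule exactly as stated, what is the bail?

Base amounts from the schedule: vehicle burglary $3,500; criminal trespass $7,200; solicitation $10,600.
Stacking rule: sum of all bases. $3,500 + $7,200 + $10,600 = $21,300.
Offense involved a victim aged 65 or older (+75%): $21,300 × 1.75 = $37,275.
Offense was committed for financial gain (+20%): $37,275 × 1.2 = $44,730.
Documented medical condition requiring ongoing local treatment (−40%): $44,730 × 0.6 = $26,838.

$26,838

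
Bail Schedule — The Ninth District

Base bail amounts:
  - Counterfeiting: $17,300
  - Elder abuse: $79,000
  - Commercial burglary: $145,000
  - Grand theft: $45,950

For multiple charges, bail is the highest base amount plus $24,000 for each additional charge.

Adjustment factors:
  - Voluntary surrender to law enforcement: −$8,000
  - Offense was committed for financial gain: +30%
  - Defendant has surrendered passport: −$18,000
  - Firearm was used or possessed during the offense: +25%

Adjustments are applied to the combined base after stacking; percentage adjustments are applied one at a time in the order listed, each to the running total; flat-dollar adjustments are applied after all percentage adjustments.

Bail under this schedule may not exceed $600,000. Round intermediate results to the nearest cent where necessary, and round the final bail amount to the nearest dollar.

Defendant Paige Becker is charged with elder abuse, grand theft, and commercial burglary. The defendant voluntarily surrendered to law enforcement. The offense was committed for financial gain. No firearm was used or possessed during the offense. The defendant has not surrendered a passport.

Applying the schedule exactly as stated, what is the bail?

$242,900

Base amounts from the schedule: elder abuse $79,000; grand theft $45,950; commercial burglary $145,000.
Stacking rule: highest base plus $24,000 per additional charge. Highest is commercial burglary at $145,000; 2 additional charges → +$48,000. Combined base = $193,000.
Offense was committed for financial gain (+30%): $193,000 × 1.3 = $250,900.
Voluntary surrender to law enforcement (−$8,000 flat): $250,900 − $8,000 = $242,900.
$242,900 is within the $600,000 maximum.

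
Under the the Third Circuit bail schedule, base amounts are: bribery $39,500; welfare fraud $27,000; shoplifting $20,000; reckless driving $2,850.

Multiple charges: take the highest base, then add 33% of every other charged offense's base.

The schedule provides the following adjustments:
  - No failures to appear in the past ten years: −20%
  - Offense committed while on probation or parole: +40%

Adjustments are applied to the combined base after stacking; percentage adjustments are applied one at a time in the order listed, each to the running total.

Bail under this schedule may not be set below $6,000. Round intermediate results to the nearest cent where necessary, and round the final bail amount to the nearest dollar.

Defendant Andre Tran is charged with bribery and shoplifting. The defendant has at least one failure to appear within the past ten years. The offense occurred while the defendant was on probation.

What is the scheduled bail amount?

Base amounts from the schedule: bribery $39,500; shoplifting $20,000.
Stacking rule: highest base plus 33% of each additional charge. Highest is bribery at $39,500. Additional: $20,000 × 33% = $6,600. Combined base = $39,500 + $6,600 = $46,100.
Offense committed while on probation or parole (+40%): $46,100 × 1.4 = $64,540.
$64,540 is at or above the $6,000 minimum.

$64,540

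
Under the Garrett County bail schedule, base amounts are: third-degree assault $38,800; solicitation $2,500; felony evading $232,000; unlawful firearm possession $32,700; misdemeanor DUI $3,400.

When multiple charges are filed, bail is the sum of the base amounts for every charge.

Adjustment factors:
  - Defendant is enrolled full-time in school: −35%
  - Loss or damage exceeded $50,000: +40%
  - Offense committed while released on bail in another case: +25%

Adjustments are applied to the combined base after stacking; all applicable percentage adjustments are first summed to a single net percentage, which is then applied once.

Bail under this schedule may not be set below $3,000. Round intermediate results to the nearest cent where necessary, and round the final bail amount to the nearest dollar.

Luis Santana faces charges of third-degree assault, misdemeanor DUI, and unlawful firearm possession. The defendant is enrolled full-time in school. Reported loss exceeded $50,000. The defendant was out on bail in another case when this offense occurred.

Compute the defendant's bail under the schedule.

$97,370

Base amounts from the schedule: third-degree assault $38,800; misdemeanor DUI $3,400; unlawful firearm possession $32,700.
Stacking rule: sum of all bases. $38,800 + $3,400 + $32,700 = $74,900.
Net percentage adjustment: −35% +40% +25% = +30%. $74,900 × 1.3 = $97,370.
$97,370 is at or above the $3,000 minimum.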